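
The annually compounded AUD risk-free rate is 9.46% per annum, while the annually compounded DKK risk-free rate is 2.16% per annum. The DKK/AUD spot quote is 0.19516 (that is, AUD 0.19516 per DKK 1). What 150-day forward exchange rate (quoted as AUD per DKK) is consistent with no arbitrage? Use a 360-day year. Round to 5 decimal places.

0.20085

T = 150/360 years.
Growth of 1 AUD over T: (1 + 0.0946)^(150/360) = 1.0383803.
Growth of 1 DKK over T: (1 + 0.0216)^(150/360) = 1.0089439.
So F = 0.19516 × 1.0383803 / 1.0089439 = 0.2008539 (AUD/DKK).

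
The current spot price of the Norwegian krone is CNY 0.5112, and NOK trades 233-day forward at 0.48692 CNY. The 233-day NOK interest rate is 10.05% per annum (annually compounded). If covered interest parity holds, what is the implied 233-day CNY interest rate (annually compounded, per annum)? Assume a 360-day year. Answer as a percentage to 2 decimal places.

T = 233/360 years.
CIP gives F = S · g_CNY/g_NOK, so g_CNY/g_NOK = 0.48692/0.5112 = 0.9525039.
The NOK side grows by (1 + 0.1005)^(233/360) = 1.0639421.
So the CNY growth factor = 1.013409.
Annualise: 1.013409^(360/233) − 1 = 0.020793 = 2.08%.

2.08%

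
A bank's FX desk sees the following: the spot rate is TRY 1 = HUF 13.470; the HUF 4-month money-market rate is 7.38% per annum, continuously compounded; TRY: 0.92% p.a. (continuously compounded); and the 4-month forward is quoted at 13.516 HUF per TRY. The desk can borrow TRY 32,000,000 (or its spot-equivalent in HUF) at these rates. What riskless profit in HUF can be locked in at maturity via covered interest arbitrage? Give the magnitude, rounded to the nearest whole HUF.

T = 4/12 years.
Keep in TRY, deliver into the forward: 32,000,000·1.0030713737·13.516 = HUF 433,840,405.98.
Swap to HUF now, deposit: 32,000,000·13.470·1.02490507649 = HUF 441,775,084.17.
The quoted forward undervalues TRY, so borrow TRY, convert to HUF at spot, deposit the HUF at 7.38%, and buy TRY forward at 13.516 to cover the loan.
Arbitrage profit = |433,840,405.98 − 441,775,084.17| = HUF 7,934,678.

HUF 7,934,678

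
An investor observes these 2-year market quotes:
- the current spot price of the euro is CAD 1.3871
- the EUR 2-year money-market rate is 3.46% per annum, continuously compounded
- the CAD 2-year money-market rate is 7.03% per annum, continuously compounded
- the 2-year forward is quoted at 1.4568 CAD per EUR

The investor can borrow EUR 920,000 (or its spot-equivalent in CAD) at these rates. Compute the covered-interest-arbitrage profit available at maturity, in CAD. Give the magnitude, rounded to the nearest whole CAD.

T = 2 years.
Keep in EUR, deliver into the forward: 920,000·1.071650518·1.4568 = CAD 1,436,286.04.
Swap to CAD now, deposit: 920,000·1.3871·1.15096417 = CAD 1,468,782.21.
The quoted forward undervalues EUR, so borrow EUR, convert to CAD at spot, deposit the CAD at 7.03%, and buy EUR forward at 1.4568 to cover the loan.
Profit = 1,468,782.21 − 1,436,286.04 = CAD 32,496.

CAD 32,496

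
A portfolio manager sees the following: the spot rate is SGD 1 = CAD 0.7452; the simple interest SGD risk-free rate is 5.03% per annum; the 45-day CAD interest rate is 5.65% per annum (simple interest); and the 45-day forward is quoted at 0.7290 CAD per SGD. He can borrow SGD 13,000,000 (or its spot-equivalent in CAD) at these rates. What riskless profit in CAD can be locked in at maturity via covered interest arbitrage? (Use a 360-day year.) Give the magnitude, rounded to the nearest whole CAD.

CAD 219,432

T = 45/360 years.
Keep in SGD, deliver into the forward: 13,000,000·1.0062875·0.7290 = CAD 9,536,586.64.
Swap to CAD now, deposit: 13,000,000·0.7452·1.0070625 = CAD 9,756,018.68.
The quoted forward undervalues SGD, so borrow SGD, convert to CAD at spot, deposit the CAD at 5.65%, and buy SGD forward at 0.7290 to cover the loan.
Arbitrage profit = |9,536,586.64 − 9,756,018.68| = CAD 219,432.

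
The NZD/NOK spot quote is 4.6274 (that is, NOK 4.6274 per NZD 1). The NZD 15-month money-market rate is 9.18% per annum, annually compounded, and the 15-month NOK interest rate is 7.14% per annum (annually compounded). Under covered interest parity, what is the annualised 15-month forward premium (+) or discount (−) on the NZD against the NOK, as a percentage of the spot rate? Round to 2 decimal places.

T = 15/12 years.
F = S · g_NOK/g_NZD = 4.6274 × 1.0900328/1.1160377 = 4.5195765.
Annualised premium = (F − S)/S × (1/T) = (4.5195765 − 4.6274)/4.6274 ÷ (15/12) = -1.86%.

-1.86%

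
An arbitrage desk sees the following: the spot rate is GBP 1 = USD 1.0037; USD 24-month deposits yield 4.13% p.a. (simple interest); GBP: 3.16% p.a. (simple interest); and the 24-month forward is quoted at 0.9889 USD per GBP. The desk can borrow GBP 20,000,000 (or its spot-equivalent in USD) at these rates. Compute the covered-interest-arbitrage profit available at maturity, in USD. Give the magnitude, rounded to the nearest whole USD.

USD 704,143

T = 2 years.
Keep in GBP, deliver into the forward: 20,000,000·1.063200·0.9889 = USD 21,027,969.60.
Swap to USD now, deposit: 20,000,000·1.0037·1.082600 = USD 21,732,112.40.
The quoted forward undervalues GBP, so borrow GBP, convert to USD at spot, deposit the USD at 4.13%, and buy GBP forward at 0.9889 to cover the loan.
The gap between the two covered legs is USD 704,143.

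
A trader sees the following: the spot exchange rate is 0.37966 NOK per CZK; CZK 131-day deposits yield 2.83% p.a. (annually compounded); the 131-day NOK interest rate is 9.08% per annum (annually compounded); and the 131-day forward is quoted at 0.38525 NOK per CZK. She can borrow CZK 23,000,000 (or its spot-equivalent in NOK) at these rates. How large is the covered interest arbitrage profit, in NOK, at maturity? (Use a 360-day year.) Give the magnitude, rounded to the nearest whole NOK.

NOK 61,568

T = 131/360 years.
Invest the CZK and cover forward: 23,000,000 × 1.010206768 × 0.38525 = NOK 8,951,189.62.
Convert at spot and invest in NOK: 23,000,000 × 0.37966 × 1.032131501 = NOK 9,012,758.05.
The quoted forward undervalues CZK, so borrow CZK, convert to NOK at spot, deposit the NOK at 9.08%, and buy CZK forward at 0.38525 to cover the loan.
Profit = 9,012,758.05 − 8,951,189.62 = NOK 61,568.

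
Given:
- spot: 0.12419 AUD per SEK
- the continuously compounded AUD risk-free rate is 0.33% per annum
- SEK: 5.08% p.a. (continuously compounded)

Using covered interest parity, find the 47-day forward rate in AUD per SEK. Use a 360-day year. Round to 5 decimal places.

0.12342

T = 47/360 years.
AUD accumulates by e^(0.0033×47/360) = 1.0004309.
Growth of 1 SEK over T: e^(0.0508×47/360) = 1.0066543.
CIP: F = S · (grow AUD)/(grow SEK) = 0.12419 × 1.0004309/1.0066543 = 0.1234222 AUD per SEK.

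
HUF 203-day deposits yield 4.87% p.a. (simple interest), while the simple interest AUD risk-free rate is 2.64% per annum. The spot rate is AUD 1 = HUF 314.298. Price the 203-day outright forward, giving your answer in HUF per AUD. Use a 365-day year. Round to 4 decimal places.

318.1397

T = 203/365 years.
Growth of 1 HUF over T: 1 + 0.0487×203/365 = 1.027085205.
AUD accumulates by 1 + 0.0264×203/365 = 1.01468274.
So F = 314.298 × 1.027085205 / 1.01468274 = 318.139664 (HUF/AUD).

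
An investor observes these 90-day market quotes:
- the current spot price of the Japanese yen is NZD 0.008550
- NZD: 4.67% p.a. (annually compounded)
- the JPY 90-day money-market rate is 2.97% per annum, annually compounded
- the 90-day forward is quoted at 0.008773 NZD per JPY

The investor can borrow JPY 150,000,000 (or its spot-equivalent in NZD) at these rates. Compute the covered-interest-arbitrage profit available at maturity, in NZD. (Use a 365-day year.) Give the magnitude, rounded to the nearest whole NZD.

T = 90/365 years.
Keep in JPY, deliver into the forward: 150,000,000·1.007242746·0.008773 = NZD 1,325,481.09.
Swap to NZD now, deposit: 150,000,000·0.008550·1.011317848 = NZD 1,297,015.14.
The quoted forward overvalues JPY, so borrow NZD, buy JPY at spot, deposit the JPY at 2.97%, and sell the proceeds forward at 0.008773.
Arbitrage profit = |1,325,481.09 − 1,297,015.14| = NZD 28,466.

NZD 28,466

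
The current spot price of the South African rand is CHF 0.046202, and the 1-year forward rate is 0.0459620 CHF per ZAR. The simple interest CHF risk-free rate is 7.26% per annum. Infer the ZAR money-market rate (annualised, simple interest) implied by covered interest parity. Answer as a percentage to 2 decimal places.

T = 1 year.
F/S = 0.045962/0.046202 = 0.9948054 = (growth of CHF) / (growth of ZAR).
CHF growth factor: 1 + 0.0726×1 = 1.072600.
Hence g_ZAR = 1.0782008.
(1.0782008 − 1)/T = 0.078201, i.e. 7.82%.

7.82%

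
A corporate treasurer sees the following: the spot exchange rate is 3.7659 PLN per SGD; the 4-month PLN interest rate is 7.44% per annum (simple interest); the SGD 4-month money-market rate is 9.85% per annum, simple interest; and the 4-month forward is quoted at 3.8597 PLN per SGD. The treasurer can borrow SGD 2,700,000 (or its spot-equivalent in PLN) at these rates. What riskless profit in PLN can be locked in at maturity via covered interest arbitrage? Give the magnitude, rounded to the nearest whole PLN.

T = 4/12 years.
Invest the SGD and cover forward: 2,700,000 × 1.0328333333 × 3.8597 = PLN 10,763,352.40.
Convert at spot and invest in PLN: 2,700,000 × 3.7659 × 1.024800 = PLN 10,420,094.66.
The quoted forward overvalues SGD, so borrow PLN, buy SGD at spot, deposit the SGD at 9.85%, and sell the proceeds forward at 3.8597.
Profit = 10,763,352.40 − 10,420,094.66 = PLN 343,258.

PLN 343,258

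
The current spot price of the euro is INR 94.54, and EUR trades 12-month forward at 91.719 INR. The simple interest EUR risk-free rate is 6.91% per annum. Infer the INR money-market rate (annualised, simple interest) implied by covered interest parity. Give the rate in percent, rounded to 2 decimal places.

3.72%

T = 1 year.
CIP gives F = S · g_INR/g_EUR, so g_INR/g_EUR = 91.719/94.54 = 0.9701608.
EUR growth factor: 1 + 0.0691×1 = 1.069100.
That pins the INR growth at 1.0371989.
(1.0371989 − 1)/T = 0.037199, i.e. 3.72%.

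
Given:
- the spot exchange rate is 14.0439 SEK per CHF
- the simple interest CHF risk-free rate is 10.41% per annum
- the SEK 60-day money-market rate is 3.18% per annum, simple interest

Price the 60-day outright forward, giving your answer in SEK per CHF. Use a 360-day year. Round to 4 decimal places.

13.8776

T = 60/360 years.
SEK growth factor: 1 + 0.0318×60/360 = 1.005300.
CHF growth factor: 1 + 0.1041×60/360 = 1.017350.
So F = 14.0439 × 1.005300 / 1.017350 = 13.877557 (SEK/CHF).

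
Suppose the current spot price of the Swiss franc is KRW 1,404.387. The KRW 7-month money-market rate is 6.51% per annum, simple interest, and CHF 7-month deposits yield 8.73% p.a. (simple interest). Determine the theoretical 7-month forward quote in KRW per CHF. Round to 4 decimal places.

T = 7/12 years.
KRW growth factor: 1 + 0.0651×7/12 = 1.037975.
CHF accumulates by 1 + 0.0873×7/12 = 1.050925.
Forward (KRW per CHF) = 1404.387 × 1.037975 / 1.050925 = 1387.081472.

1387.0815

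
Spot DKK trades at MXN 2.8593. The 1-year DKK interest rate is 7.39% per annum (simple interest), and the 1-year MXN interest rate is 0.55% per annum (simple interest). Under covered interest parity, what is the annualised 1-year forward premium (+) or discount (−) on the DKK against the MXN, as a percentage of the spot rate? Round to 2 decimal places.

-6.37%

T = 1 year.
F = S · g_MXN/g_DKK = 2.8593 × 1.005500/1.073900 = 2.6771824.
Annualised premium = (F − S)/S × (1/T) = (2.6771824 − 2.8593)/2.8593 ÷ 1 = -6.37%.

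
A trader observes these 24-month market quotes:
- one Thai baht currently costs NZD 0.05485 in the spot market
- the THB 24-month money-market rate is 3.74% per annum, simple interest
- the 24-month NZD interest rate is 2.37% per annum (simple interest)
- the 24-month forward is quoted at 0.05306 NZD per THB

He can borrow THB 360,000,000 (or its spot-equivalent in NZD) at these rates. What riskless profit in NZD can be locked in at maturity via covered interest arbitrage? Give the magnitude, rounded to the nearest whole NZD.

NZD 151,561

T = 2 years.
Keep in THB, deliver into the forward: 360,000,000·1.074800·0.05306 = NZD 20,530,399.68.
Swap to NZD now, deposit: 360,000,000·0.05485·1.047400 = NZD 20,681,960.40.
The quoted forward undervalues THB, so borrow THB, convert to NZD at spot, deposit the NZD at 2.37%, and buy THB forward at 0.05306 to cover the loan.
Profit = 20,681,960.40 − 20,530,399.68 = NZD 151,561.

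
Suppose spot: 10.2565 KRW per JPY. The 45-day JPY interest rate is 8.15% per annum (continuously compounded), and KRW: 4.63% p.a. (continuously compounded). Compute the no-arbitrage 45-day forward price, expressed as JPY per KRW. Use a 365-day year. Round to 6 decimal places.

T = 45/365 years.
KRW accumulates by e^(0.0463×45/365) = 1.0057245.
JPY accumulates by e^(0.0815×45/365) = 1.0100986.
Forward (KRW per JPY) = 10.2565 × 1.0057245 / 1.0100986 = 10.21209.
Quoted the other way: 1/10.21209 = 0.097923 JPY per KRW.

0.097923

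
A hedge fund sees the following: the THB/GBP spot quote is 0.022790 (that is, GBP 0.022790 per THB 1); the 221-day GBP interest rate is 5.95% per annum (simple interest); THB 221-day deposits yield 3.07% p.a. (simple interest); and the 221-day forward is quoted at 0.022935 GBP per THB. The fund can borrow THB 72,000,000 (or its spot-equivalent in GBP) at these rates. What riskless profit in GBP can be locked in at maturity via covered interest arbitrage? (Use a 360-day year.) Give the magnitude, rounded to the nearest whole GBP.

GBP 18,374

T = 221/360 years.
Invest the THB and cover forward: 72,000,000 × 1.018846389 × 0.022935 = GBP 1,682,441.42.
Convert at spot and invest in GBP: 72,000,000 × 0.022790 × 1.036526389 = GBP 1,700,815.42.
The quoted forward undervalues THB, so borrow THB, convert to GBP at spot, deposit the GBP at 5.95%, and buy THB forward at 0.022935 to cover the loan.
Profit = 1,700,815.42 − 1,682,441.42 = GBP 18,374.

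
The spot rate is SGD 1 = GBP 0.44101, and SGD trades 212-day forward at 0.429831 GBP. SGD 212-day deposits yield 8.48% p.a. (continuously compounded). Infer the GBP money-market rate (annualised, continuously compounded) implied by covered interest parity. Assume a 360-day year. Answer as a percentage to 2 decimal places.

T = 212/360 years.
CIP gives F = S · g_GBP/g_SGD, so g_GBP/g_SGD = 0.429831/0.44101 = 0.9746514.
The SGD side grows by e^(0.0848×212/360) = 1.0512057.
That pins the GBP growth at 1.0245591.
Take logs: ln 1.0245591 / (212/360) = 0.041200, so 4.12%.

4.12%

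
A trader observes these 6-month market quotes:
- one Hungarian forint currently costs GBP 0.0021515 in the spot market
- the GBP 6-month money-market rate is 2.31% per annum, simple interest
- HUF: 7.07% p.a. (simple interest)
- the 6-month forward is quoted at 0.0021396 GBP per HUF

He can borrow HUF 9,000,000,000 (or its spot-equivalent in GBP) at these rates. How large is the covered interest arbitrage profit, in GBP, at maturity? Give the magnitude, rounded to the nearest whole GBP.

GBP 349,965

T = 6/12 years.
Invest the HUF and cover forward: 9,000,000,000 × 1.035350 × 0.0021396 = GBP 19,937,113.74.
Convert at spot and invest in GBP: 9,000,000,000 × 0.0021515 × 1.011550 = GBP 19,587,148.43.
The quoted forward overvalues HUF, so borrow GBP, buy HUF at spot, deposit the HUF at 7.07%, and sell the proceeds forward at 0.0021396.
Profit = 19,937,113.74 − 19,587,148.43 = GBP 349,965.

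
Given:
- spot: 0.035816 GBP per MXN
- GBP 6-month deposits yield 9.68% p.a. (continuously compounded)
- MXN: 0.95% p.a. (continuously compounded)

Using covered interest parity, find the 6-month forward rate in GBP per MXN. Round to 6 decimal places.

T = 6/12 years.
GBP growth factor: e^(0.0968×6/12) = 1.0495904.
MXN accumulates by e^(0.0095×6/12) = 1.0047613.
So F = 0.035816 × 1.0495904 / 1.0047613 = 0.03741399 (GBP/MXN).

0.037414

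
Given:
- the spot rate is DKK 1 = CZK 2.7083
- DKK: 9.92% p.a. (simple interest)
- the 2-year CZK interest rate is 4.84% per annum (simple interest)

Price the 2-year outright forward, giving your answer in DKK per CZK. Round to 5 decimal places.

T = 2 years.
CZK accumulates by 1 + 0.0484×2 = 1.096800.
DKK accumulates by 1 + 0.0992×2 = 1.198400.
CIP: F = S · (grow CZK)/(grow DKK) = 2.7083 × 1.096800/1.198400 = 2.478691 CZK per DKK.
Invert for DKK per CZK: 1 / 2.478691 = 0.40344.

0.40344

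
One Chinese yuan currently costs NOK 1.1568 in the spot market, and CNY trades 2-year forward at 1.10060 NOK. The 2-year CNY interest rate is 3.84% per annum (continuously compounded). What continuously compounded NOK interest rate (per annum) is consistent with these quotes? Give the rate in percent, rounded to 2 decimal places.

1.35%

T = 2 years.
F/S = 1.1006/1.1568 = 0.9514177 = (growth of NOK) / (growth of CNY).
The CNY side grows by e^(0.0384×2) = 1.0798261.
Hence g_NOK = 1.0273657.
r = ln(1.0273657)/2 = 0.013499 → 1.35%.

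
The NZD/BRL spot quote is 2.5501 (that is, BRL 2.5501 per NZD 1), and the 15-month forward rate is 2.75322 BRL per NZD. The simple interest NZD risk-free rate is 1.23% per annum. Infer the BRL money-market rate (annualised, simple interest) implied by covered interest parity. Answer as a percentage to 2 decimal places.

7.70%

T = 15/12 years.
F/S = 2.75322/2.5501 = 1.0796518 = (growth of BRL) / (growth of NZD).
NZD growth factor: 1 + 0.0123×15/12 = 1.015375.
That pins the BRL growth at 1.0962514.
r = (1.0962514 − 1)/(15/12) = 0.077001 → 7.70%.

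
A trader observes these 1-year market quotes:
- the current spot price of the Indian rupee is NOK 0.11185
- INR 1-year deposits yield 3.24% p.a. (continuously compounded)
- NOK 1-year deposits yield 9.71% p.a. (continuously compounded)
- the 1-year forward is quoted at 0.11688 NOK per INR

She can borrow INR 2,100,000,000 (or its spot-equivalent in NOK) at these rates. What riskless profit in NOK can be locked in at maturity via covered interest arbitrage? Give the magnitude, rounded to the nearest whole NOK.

T = 1 year.
Keep in INR, deliver into the forward: 2,100,000,000·1.03293059492·0.11688 = NOK 253,530,748.66.
Swap to NOK now, deposit: 2,100,000,000·0.11185·1.10197056517 = NOK 258,836,356.20.
The quoted forward undervalues INR, so borrow INR, convert to NOK at spot, deposit the NOK at 9.71%, and buy INR forward at 0.11688 to cover the loan.
Arbitrage profit = |253,530,748.66 − 258,836,356.20| = NOK 5,305,608.

NOK 5,305,608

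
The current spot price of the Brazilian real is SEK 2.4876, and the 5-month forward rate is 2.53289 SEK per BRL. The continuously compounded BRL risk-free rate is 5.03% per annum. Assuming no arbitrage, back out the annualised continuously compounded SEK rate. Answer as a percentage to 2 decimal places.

9.36%

T = 5/12 years.
By CIP, F/S equals the SEK-to-BRL growth ratio: 2.53289/2.4876 = 1.0182063.
The BRL side grows by e^(0.0503×5/12) = 1.0211795.
That pins the SEK growth at 1.0397714.
r = ln(1.0397714)/(5/12) = 0.093602 → 9.36%.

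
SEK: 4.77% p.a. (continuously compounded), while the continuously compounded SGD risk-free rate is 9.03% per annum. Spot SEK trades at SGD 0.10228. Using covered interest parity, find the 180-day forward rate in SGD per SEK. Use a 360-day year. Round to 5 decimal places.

T = 180/360 years.
Growth of 1 SGD over T: e^(0.0903×180/360) = 1.0461848.
Growth of 1 SEK over T: e^(0.0477×180/360) = 1.0241367.
So F = 0.10228 × 1.0461848 / 1.0241367 = 0.1044819 (SGD/SEK).

0.10448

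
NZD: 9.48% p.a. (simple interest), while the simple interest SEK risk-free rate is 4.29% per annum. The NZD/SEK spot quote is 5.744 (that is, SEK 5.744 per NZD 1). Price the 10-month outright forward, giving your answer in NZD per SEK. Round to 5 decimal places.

T = 10/12 years.
Growth of 1 SEK over T: 1 + 0.0429×10/12 = 1.035750.
NZD growth factor: 1 + 0.0948×10/12 = 1.079000.
So F = 5.744 × 1.035750 / 1.079000 = 5.513761 (SEK/NZD).
Quoted the other way: 1/5.513761 = 0.18136 NZD per SEK.

0.18136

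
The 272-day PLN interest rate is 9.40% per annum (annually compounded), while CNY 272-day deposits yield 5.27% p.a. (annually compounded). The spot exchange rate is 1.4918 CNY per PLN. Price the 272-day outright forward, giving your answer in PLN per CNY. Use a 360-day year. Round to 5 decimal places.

0.69011

T = 272/360 years.
CNY accumulates by (1 + 0.0527)^(272/360) = 1.0395668.
PLN accumulates by (1 + 0.0940)^(272/360) = 1.0702365.
Forward (CNY per PLN) = 1.4918 × 1.0395668 / 1.0702365 = 1.449050.
Invert for PLN per CNY: 1 / 1.449050 = 0.69011.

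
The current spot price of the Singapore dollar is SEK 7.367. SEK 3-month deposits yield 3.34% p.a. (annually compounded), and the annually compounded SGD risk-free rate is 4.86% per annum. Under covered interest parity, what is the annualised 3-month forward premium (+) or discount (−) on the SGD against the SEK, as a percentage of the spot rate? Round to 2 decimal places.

-1.46%

T = 3/12 years.
F = S · g_SEK/g_SGD = 7.367 × 1.0082474/1.0119346 = 7.340157.
(F − S)/S ÷ T = (7.340157 − 7.367)/7.367/(3/12) = -0.014575 → -1.46%.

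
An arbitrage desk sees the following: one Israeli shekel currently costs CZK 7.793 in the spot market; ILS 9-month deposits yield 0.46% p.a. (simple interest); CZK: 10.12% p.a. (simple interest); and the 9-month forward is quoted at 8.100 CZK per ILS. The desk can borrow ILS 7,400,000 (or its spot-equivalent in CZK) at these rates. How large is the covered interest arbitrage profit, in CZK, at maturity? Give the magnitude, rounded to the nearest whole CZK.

T = 9/12 years.
Route A — deposit ILS, sell forward: 7,400,000 × 1.003450 × 8.100 = CZK 60,146,793.00.
Route B — convert at spot, deposit CZK: 7,400,000 × 7.793 × 1.075900 = CZK 62,045,216.38.
The quoted forward undervalues ILS, so borrow ILS, convert to CZK at spot, deposit the CZK at 10.12%, and buy ILS forward at 8.100 to cover the loan.
Arbitrage profit = |60,146,793.00 − 62,045,216.38| = CZK 1,898,423.

CZK 1,898,423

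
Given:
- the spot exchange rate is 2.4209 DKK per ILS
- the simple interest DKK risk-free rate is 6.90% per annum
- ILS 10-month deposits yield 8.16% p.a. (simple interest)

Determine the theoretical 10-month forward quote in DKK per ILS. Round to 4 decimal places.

2.3971

T = 10/12 years.
DKK accumulates by 1 + 0.0690×10/12 = 1.057500.
ILS growth factor: 1 + 0.0816×10/12 = 1.068000.
So F = 2.4209 × 1.057500 / 1.068000 = 2.397099 (DKK/ILS).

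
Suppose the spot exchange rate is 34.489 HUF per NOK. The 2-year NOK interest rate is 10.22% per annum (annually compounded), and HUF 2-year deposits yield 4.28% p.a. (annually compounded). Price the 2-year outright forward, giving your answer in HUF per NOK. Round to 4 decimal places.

T = 2 years.
HUF accumulates by (1 + 0.0428)^2 = 1.08743184.
Growth of 1 NOK over T: (1 + 0.1022)^2 = 1.21484484.
Forward (HUF per NOK) = 34.489 × 1.08743184 / 1.21484484 = 30.871792.

30.8718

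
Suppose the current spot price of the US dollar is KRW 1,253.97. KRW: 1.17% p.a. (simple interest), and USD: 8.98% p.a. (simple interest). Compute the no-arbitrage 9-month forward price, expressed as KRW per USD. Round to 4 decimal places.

1185.1535

T = 9/12 years.
KRW accumulates by 1 + 0.0117×9/12 = 1.008775.
USD accumulates by 1 + 0.0898×9/12 = 1.067350.
So F = 1253.97 × 1.008775 / 1.067350 = 1185.153499 (KRW/USD).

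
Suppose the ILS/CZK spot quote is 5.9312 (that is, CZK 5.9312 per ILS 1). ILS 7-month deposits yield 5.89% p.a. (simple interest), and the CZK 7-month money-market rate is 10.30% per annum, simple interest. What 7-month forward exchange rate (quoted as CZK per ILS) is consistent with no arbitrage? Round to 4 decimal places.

6.0787

T = 7/12 years.
Growth of 1 CZK over T: 1 + 0.1030×7/12 = 1.0600833.
ILS growth factor: 1 + 0.0589×7/12 = 1.0343583.
Forward (CZK per ILS) = 5.9312 × 1.0600833 / 1.0343583 = 6.078712.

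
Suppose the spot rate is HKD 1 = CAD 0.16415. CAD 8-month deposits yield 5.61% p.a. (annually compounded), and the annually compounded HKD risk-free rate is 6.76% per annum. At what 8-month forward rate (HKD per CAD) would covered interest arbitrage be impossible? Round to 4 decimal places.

6.1361

T = 8/12 years.
Growth of 1 CAD over T: (1 + 0.0561)^(8/12) = 1.0370588.
HKD growth factor: (1 + 0.0676)^(8/12) = 1.0445736.
CIP: F = S · (grow CAD)/(grow HKD) = 0.16415 × 1.0370588/1.0445736 = 0.1629691 CAD per HKD.
Quoted the other way: 1/0.1629691 = 6.1361 HKD per CAD.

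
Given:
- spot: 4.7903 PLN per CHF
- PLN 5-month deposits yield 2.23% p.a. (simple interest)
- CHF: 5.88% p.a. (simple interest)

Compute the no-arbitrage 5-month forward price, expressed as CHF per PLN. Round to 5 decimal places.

T = 5/12 years.
PLN growth factor: 1 + 0.0223×5/12 = 1.0092917.
CHF accumulates by 1 + 0.0588×5/12 = 1.024500.
CIP: F = S · (grow PLN)/(grow CHF) = 4.7903 × 1.0092917/1.024500 = 4.719190 PLN per CHF.
Invert for CHF per PLN: 1 / 4.719190 = 0.21190.

0.21190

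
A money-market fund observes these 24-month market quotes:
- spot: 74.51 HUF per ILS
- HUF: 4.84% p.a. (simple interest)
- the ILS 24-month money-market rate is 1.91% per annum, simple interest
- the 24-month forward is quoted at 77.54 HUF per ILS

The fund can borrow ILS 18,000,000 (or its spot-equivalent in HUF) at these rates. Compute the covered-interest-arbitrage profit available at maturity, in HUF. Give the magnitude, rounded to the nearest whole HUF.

HUF 21,969,720

T = 2 years.
Keep in ILS, deliver into the forward: 18,000,000·1.038200·77.54 = HUF 1,449,036,504.00.
Swap to HUF now, deposit: 18,000,000·74.51·1.096800 = HUF 1,471,006,224.00.
The quoted forward undervalues ILS, so borrow ILS, convert to HUF at spot, deposit the HUF at 4.84%, and buy ILS forward at 77.54 to cover the loan.
Arbitrage profit = |1,449,036,504.00 − 1,471,006,224.00| = HUF 21,969,720.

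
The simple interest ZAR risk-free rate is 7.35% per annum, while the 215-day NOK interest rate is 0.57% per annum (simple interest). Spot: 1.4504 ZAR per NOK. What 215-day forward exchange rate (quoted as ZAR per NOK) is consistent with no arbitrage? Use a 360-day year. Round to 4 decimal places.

T = 215/360 years.
ZAR accumulates by 1 + 0.0735×215/360 = 1.0438958.
NOK accumulates by 1 + 0.0057×215/360 = 1.0034042.
Forward (ZAR per NOK) = 1.4504 × 1.0438958 / 1.0034042 = 1.508930.

1.5089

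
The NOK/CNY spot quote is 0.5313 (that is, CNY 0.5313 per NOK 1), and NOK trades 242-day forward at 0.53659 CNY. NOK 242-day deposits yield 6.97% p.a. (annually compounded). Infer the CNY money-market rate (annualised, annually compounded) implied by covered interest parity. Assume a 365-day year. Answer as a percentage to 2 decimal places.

T = 242/365 years.
F/S = 0.53659/0.5313 = 1.0099567 = (growth of CNY) / (growth of NOK).
NOK growth factor: (1 + 0.0697)^(242/365) = 1.0456855.
That pins the CNY growth at 1.0560971.
r = 1.0560971^(365/242) − 1 = 0.085805 → 8.58%.

8.58%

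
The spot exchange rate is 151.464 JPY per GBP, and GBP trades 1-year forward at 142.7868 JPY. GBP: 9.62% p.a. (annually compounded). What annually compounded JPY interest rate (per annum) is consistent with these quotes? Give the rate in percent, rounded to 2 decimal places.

T = 1 year.
By CIP, F/S equals the JPY-to-GBP growth ratio: 142.7868/151.464 = 0.9427111.
The GBP side grows by (1 + 0.0962)^1 = 1.096200.
That pins the JPY growth at 1.0333999.
r = 1.0333999^(1/1) − 1 = 0.033400 → 3.34%.

3.34%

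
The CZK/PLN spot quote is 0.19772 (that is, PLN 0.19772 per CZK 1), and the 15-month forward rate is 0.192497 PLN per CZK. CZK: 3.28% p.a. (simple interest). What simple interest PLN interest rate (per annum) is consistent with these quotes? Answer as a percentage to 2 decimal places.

1.08%

T = 15/12 years.
By CIP, F/S equals the PLN-to-CZK growth ratio: 0.192497/0.19772 = 0.9735839.
The CZK side grows by 1 + 0.0328×15/12 = 1.041000.
That pins the PLN growth at 1.0135008.
r = (1.0135008 − 1)/(15/12) = 0.010801 → 1.08%.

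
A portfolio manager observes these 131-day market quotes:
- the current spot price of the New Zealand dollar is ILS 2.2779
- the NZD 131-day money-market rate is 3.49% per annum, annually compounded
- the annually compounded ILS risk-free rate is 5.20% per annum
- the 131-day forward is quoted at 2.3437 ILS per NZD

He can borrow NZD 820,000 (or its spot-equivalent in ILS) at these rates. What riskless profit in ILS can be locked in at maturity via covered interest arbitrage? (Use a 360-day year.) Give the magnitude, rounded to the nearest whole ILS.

ILS 43,321

T = 131/360 years.
Invest the NZD and cover forward: 820,000 × 1.012561376 × 2.3437 = ILS 1,945,974.88.
Convert at spot and invest in ILS: 820,000 × 2.2779 × 1.018617852 = ILS 1,902,653.88.
The quoted forward overvalues NZD, so borrow ILS, buy NZD at spot, deposit the NZD at 3.49%, and sell the proceeds forward at 2.3437.
The gap between the two covered legs is ILS 43,321.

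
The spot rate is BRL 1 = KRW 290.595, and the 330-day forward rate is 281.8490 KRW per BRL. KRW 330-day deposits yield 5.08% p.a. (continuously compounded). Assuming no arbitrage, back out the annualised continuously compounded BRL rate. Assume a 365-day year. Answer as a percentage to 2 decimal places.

8.46%

T = 330/365 years.
CIP gives F = S · g_KRW/g_BRL, so g_KRW/g_BRL = 281.849/290.595 = 0.9699031.
The KRW side grows by e^(0.0508×330/365) = 1.0469998.
Hence g_BRL = 1.0794891.
r = ln(1.0794891)/(330/365) = 0.084600 → 8.46%.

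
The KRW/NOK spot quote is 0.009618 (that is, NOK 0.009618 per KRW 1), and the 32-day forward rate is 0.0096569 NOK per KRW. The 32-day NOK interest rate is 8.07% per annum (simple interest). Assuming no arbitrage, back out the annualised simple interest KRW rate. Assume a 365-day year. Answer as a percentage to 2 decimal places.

T = 32/365 years.
By CIP, F/S equals the NOK-to-KRW growth ratio: 0.0096569/0.009618 = 1.0040445.
NOK growth factor: 1 + 0.0807×32/365 = 1.0070751.
So the KRW growth factor = 1.0030184.
r = (1.0030184 − 1)/(32/365) = 0.034429 → 3.44%.

3.44%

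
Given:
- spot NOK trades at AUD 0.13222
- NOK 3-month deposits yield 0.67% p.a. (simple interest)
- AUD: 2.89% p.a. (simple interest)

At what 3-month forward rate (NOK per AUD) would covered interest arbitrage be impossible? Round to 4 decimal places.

7.5215

T = 3/12 years.
AUD growth factor: 1 + 0.0289×3/12 = 1.007225.
Growth of 1 NOK over T: 1 + 0.0067×3/12 = 1.001675.
CIP: F = S · (grow AUD)/(grow NOK) = 0.13222 × 1.007225/1.001675 = 0.1329526 AUD per NOK.
Quoted the other way: 1/0.1329526 = 7.5215 NOK per AUD.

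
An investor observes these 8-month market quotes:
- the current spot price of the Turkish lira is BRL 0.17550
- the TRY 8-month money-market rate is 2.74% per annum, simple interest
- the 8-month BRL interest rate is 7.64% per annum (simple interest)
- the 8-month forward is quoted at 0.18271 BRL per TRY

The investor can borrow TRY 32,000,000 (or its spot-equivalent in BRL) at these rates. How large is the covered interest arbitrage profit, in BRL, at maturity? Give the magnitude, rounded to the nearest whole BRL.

BRL 51,478

T = 8/12 years.
Route A — deposit TRY, sell forward: 32,000,000 × 1.018266667 × 0.18271 = BRL 5,953,520.09.
Route B — convert at spot, deposit BRL: 32,000,000 × 0.17550 × 1.050933333 = BRL 5,902,041.60.
The quoted forward overvalues TRY, so borrow BRL, buy TRY at spot, deposit the TRY at 2.74%, and sell the proceeds forward at 0.18271.
Arbitrage profit = |5,953,520.09 − 5,902,041.60| = BRL 51,478.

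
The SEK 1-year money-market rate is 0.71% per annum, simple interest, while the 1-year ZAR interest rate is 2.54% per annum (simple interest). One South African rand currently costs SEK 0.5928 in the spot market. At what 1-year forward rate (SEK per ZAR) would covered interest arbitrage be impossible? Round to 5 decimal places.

T = 1 year.
SEK growth factor: 1 + 0.0071×1 = 1.007100.
Growth of 1 ZAR over T: 1 + 0.0254×1 = 1.025400.
CIP: F = S · (grow SEK)/(grow ZAR) = 0.5928 × 1.007100/1.025400 = 0.5822205 SEK per ZAR.

0.58222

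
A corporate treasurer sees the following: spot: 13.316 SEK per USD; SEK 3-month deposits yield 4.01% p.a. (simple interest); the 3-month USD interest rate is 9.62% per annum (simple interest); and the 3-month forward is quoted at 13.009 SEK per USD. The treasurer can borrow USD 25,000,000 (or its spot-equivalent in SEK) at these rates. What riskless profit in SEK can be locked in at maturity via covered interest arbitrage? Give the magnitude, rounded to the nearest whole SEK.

T = 3/12 years.
Invest the USD and cover forward: 25,000,000 × 1.024050 × 13.009 = SEK 333,046,661.25.
Convert at spot and invest in SEK: 25,000,000 × 13.316 × 1.010025 = SEK 336,237,322.50.
The quoted forward undervalues USD, so borrow USD, convert to SEK at spot, deposit the SEK at 4.01%, and buy USD forward at 13.009 to cover the loan.
Arbitrage profit = |333,046,661.25 − 336,237,322.50| = SEK 3,190,661.

SEK 3,190,661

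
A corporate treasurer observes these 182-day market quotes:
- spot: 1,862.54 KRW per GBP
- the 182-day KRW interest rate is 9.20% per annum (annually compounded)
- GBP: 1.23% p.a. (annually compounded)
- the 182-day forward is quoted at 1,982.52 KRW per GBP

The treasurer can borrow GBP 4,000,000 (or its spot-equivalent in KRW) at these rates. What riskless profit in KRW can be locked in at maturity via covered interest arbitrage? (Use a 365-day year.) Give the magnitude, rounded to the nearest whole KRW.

T = 182/365 years.
Route A — deposit GBP, sell forward: 4,000,000 × 1.006114355099 × 1982.52 = KRW 7,978,567,325.08.
Route B — convert at spot, deposit KRW: 4,000,000 × 1862.54 × 1.044862059072 = KRW 7,784,389,518.02.
The quoted forward overvalues GBP, so borrow KRW, buy GBP at spot, deposit the GBP at 1.23%, and sell the proceeds forward at 1,982.52.
Arbitrage profit = |7,978,567,325.08 − 7,784,389,518.02| = KRW 194,177,807.

KRW 194,177,807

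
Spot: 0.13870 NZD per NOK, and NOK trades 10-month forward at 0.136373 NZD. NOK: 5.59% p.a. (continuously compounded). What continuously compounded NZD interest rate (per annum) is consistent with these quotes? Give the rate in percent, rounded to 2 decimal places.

T = 10/12 years.
By CIP, F/S equals the NZD-to-NOK growth ratio: 0.136373/0.1387 = 0.9832228.
The NOK side grows by e^(0.0559×10/12) = 1.0476854.
Hence g_NZD = 1.0301082.
r = ln(1.0301082)/(10/12) = 0.035597 → 3.56%.

3.56%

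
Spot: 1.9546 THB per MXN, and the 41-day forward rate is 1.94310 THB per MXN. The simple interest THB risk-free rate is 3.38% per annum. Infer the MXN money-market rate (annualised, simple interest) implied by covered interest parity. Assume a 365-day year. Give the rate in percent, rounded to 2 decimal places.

8.67%

T = 41/365 years.
CIP gives F = S · g_THB/g_MXN, so g_THB/g_MXN = 1.9431/1.9546 = 0.9941164.
The THB side grows by 1 + 0.0338×41/365 = 1.0037967.
Hence g_MXN = 1.0097376.
r = (1.0097376 − 1)/(41/365) = 0.086688 → 8.67%.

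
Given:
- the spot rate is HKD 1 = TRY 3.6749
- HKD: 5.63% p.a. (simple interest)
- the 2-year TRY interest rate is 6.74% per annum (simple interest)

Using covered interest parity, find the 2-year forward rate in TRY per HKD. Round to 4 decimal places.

3.7482

T = 2 years.
TRY growth factor: 1 + 0.0674×2 = 1.134800.
Growth of 1 HKD over T: 1 + 0.0563×2 = 1.112600.
Forward (TRY per HKD) = 3.6749 × 1.134800 / 1.112600 = 3.748226.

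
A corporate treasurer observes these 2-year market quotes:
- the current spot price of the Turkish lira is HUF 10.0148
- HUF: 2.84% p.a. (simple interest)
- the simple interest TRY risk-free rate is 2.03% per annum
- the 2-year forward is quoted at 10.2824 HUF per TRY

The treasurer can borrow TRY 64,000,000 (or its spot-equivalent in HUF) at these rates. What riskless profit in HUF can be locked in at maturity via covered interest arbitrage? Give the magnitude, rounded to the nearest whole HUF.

HUF 7,438,387

T = 2 years.
Keep in TRY, deliver into the forward: 64,000,000·1.040600·10.2824 = HUF 684,791,388.16.
Swap to HUF now, deposit: 64,000,000·10.0148·1.056800 = HUF 677,353,000.96.
The quoted forward overvalues TRY, so borrow HUF, buy TRY at spot, deposit the TRY at 2.03%, and sell the proceeds forward at 10.2824.
Profit = 684,791,388.16 − 677,353,000.96 = HUF 7,438,387.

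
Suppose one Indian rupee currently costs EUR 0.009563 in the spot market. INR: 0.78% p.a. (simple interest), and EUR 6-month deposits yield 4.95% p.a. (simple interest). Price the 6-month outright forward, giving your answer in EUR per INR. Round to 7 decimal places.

0.0097616

T = 6/12 years.
Growth of 1 EUR over T: 1 + 0.0495×6/12 = 1.024750.
Growth of 1 INR over T: 1 + 0.0078×6/12 = 1.003900.
Forward (EUR per INR) = 0.009563 × 1.024750 / 1.003900 = 0.009761614.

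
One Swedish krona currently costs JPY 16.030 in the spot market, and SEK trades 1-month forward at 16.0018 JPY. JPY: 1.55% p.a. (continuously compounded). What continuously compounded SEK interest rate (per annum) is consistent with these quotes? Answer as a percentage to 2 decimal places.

3.66%

T = 1/12 years.
CIP gives F = S · g_JPY/g_SEK, so g_JPY/g_SEK = 16.0018/16.03 = 0.9982408.
The JPY side grows by e^(0.0155×1/12) = 1.0012925.
So the SEK growth factor = 1.0030571.
Take logs: ln 1.0030571 / (1/12) = 0.036629, so 3.66%.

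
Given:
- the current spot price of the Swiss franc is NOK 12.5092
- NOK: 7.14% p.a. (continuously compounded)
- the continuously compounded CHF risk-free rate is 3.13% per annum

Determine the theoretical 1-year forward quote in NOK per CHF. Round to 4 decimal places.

T = 1 year.
NOK growth factor: e^(0.0714×1) = 1.07401074.
Growth of 1 CHF over T: e^(0.0313×1) = 1.031795.
So F = 12.5092 × 1.07401074 / 1.031795 = 13.021012 (NOK/CHF).

13.0210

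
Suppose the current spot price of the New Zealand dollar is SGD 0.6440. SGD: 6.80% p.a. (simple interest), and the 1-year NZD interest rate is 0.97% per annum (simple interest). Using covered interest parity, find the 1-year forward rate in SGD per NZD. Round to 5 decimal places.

0.68118

T = 1 year.
Growth of 1 SGD over T: 1 + 0.0680×1 = 1.068000.
Growth of 1 NZD over T: 1 + 0.0097×1 = 1.009700.
CIP: F = S · (grow SGD)/(grow NZD) = 0.644 × 1.068000/1.009700 = 0.6811845 SGD per NZD.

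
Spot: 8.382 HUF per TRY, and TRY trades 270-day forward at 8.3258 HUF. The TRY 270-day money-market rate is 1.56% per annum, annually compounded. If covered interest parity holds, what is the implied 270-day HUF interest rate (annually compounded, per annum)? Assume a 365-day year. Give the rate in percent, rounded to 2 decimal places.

0.64%

T = 270/365 years.
CIP gives F = S · g_HUF/g_TRY, so g_HUF/g_TRY = 8.3258/8.382 = 0.9932952.
TRY growth factor: (1 + 0.0156)^(270/365) = 1.0115165.
That pins the HUF growth at 1.0047345.
r = 1.0047345^(365/270) − 1 = 0.006406 → 0.64%.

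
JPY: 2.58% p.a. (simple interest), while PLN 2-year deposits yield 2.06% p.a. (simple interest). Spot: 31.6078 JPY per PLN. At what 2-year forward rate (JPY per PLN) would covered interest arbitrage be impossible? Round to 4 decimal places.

31.9235

T = 2 years.
JPY growth factor: 1 + 0.0258×2 = 1.051600.
Growth of 1 PLN over T: 1 + 0.0206×2 = 1.041200.
So F = 31.6078 × 1.051600 / 1.041200 = 31.923514 (JPY/PLN).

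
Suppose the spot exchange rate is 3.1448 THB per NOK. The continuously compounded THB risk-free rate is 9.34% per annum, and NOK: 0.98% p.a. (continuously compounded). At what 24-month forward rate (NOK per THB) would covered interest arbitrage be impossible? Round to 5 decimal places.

T = 2 years.
THB accumulates by e^(0.0934×2) = 1.2053862.
Growth of 1 NOK over T: e^(0.0098×2) = 1.0197933.
CIP: F = S · (grow THB)/(grow NOK) = 3.1448 × 1.2053862/1.0197933 = 3.717124 THB per NOK.
Invert for NOK per THB: 1 / 3.717124 = 0.26903.

0.26903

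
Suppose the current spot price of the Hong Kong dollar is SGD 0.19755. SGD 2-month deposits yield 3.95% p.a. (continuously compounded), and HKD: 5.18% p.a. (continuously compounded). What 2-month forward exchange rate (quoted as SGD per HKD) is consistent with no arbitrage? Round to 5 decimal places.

T = 2/12 years.
Growth of 1 SGD over T: e^(0.0395×2/12) = 1.0066051.
Growth of 1 HKD over T: e^(0.0518×2/12) = 1.0086707.
Forward (SGD per HKD) = 0.19755 × 1.0066051 / 1.0086707 = 0.1971454.

0.19715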